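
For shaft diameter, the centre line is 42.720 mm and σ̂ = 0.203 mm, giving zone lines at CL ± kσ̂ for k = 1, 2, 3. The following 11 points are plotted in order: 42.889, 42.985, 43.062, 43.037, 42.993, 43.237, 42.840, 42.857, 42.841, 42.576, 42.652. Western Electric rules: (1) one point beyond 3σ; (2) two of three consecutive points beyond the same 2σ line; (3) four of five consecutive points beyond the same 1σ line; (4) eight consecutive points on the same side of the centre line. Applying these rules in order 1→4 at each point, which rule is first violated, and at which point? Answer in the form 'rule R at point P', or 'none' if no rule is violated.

Zone of each point (C = within 1σ̂, B = 1σ̂–2σ̂, A = 2σ̂–3σ̂, * = beyond 3σ̂; sign = side of CL): 1:+C, 2:+B, 3:+B, 4:+B, 5:+B, 6:+A, 7:+C, 8:+C, 9:+C, 10:-C, 11:-C
Rule 3 (four of five consecutive points beyond the same 1σ limit) is satisfied at point 5.

rule 3 at point 5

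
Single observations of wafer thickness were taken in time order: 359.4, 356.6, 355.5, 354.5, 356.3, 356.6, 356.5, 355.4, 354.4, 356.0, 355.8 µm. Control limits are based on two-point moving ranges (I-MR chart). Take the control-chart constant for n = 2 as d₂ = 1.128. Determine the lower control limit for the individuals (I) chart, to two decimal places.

X̄ = (359.4 + 356.6 + 355.5 + 354.5 + 356.3 + 356.6 + 356.5 + 355.4 + 354.4 + 356.0 + 355.8) / 11 = 356.0909
Moving ranges: 2.8, 1.1, 1.0, 1.8, 0.3, 0.1, 1.1, 1.0, 1.6, 0.2; M̄R̄ = 11.0000 / 10 = 1.1000
LCL = X̄ − 3·M̄R̄/d₂ = 356.0909 − 3 × 1.1000 / 1.128 = 353.1654

353.17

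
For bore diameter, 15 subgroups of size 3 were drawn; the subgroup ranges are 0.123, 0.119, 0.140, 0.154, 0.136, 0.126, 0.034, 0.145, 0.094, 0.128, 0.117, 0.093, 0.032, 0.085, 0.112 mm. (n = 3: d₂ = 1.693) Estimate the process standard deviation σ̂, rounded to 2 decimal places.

0.06

R̄ = (0.123 + 0.119 + 0.140 + 0.154 + 0.136 + 0.126 + 0.034 + 0.145 + 0.094 + 0.128 + 0.117 + 0.093 + 0.032 + 0.085 + 0.112) / 15 = 0.1092
σ̂ = R̄ / d₂ = 0.1092 / 1.693 = 0.0645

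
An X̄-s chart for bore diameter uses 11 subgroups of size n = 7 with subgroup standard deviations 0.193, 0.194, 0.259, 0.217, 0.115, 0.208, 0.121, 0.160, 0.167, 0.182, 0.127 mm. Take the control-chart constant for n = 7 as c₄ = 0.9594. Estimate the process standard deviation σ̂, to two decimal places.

0.18

s̄ = (0.193 + 0.194 + 0.259 + 0.217 + 0.115 + 0.208 + 0.121 + 0.160 + 0.167 + 0.182 + 0.127) / 11 = 0.1766
σ̂ = s̄ / c₄ = 0.1766 / 0.9594 = 0.1841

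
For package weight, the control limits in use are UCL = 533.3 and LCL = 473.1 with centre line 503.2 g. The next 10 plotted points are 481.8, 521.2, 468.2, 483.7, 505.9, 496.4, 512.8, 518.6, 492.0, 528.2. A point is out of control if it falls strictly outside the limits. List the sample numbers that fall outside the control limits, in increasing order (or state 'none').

Compare each point to [473.1, 533.3]: sample 3 = 468.2 < LCL.

3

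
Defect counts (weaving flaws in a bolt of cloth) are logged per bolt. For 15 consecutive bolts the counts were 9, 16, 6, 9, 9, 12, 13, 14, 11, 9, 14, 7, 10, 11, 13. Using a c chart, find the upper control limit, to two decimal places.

c̄ = (9 + 16 + 6 + 9 + 9 + 12 + 13 + 14 + 11 + 9 + 14 + 7 + 10 + 11 + 13) / 15 = 163 / 15 = 10.8667
UCL = c̄ + 3√c̄ = 10.8667 + 3 × √10.8667 = 10.8667 + 3 × 3.2965 = 20.7561

20.76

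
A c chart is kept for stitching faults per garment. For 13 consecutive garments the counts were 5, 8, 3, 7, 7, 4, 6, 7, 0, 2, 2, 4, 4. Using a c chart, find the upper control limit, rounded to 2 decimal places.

10.93

c̄ = (5 + 8 + 3 + 7 + 7 + 4 + 6 + 7 + 0 + 2 + 2 + 4 + 4) / 13 = 59 / 13 = 4.5385
UCL = c̄ + 3√c̄ = 4.5385 + 3 × √4.5385 = 4.5385 + 3 × 2.1304 = 10.9296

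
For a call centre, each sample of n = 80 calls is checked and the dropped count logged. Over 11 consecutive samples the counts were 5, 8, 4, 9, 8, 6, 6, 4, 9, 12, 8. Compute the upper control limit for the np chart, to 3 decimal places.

p̄ = Σdᵢ / (k·n) = 79 / (11 × 80) = 0.08977
UCL = np̄ + 3·√(np̄(1−p̄)) = 7.1818 + 3 × √(7.1818×0.91023) = 7.1818 + 3 × 2.5568 = 14.8521

14.852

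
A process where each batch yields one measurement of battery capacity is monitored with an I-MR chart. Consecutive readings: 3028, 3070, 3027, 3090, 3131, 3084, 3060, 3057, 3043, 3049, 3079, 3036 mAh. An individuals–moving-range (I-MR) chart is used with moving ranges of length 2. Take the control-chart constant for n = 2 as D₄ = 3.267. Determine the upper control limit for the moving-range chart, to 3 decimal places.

105.732

Moving ranges: 42, 43, 63, 41, 47, 24, 3, 14, 6, 30, 43; M̄R̄ = 356.0000 / 11 = 32.3636
UCL_MR = D₄·M̄R̄ = 3.267 × 32.3636 = 105.7320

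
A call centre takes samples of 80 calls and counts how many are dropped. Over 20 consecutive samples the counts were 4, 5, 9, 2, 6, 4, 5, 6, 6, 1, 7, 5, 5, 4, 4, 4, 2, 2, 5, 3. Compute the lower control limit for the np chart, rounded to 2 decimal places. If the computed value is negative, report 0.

p̄ = Σdᵢ / (k·n) = 89 / (20 × 80) = 0.05563
LCL = np̄ − 3·√(np̄(1−p̄)) = 4.4500 − 3 × 2.0500 = -1.7000 → 0 (negative, so LCL = 0)

0.00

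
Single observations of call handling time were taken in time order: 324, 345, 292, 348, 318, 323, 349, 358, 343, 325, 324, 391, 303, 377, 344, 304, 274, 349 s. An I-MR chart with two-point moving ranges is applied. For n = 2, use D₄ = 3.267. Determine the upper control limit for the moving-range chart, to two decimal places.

Moving ranges: 21, 53, 56, 30, 5, 26, 9, 15, 18, 1, 67, 88, 74, 33, 40, 30, 75; M̄R̄ = 641.0000 / 17 = 37.7059
UCL_MR = D₄·M̄R̄ = 3.267 × 37.7059 = 123.1851

123.19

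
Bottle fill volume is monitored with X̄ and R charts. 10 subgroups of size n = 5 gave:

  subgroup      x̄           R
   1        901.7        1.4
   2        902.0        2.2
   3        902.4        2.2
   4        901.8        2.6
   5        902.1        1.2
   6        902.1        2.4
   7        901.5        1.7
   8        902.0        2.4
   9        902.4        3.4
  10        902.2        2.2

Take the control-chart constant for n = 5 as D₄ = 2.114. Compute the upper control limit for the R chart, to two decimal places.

4.59

R̄ = (1.4 + 2.2 + 2.2 + 2.6 + 1.2 + 2.4 + 1.7 + 2.4 + 3.4 + 2.2) / 10 = 21.7000 / 10 = 2.1700
UCL_R = D₄·R̄ = 2.114 × 2.1700 = 4.5874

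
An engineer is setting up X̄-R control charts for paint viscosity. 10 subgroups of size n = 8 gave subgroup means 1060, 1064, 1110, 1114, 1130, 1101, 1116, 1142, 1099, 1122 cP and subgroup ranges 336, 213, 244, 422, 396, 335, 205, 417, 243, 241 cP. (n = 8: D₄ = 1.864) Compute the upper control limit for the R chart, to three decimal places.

568.893

R̄ = (336 + 213 + 244 + 422 + 396 + 335 + 205 + 417 + 243 + 241) / 10 = 3052.0000 / 10 = 305.2000
UCL_R = D₄·R̄ = 1.864 × 305.2000 = 568.8928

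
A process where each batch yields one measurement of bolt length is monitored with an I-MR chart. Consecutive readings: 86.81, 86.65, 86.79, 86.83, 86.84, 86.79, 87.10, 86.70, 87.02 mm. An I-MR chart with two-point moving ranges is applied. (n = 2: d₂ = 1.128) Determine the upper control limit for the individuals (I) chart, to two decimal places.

87.31

X̄ = (86.81 + 86.65 + 86.79 + 86.83 + 86.84 + 86.79 + 87.10 + 86.70 + 87.02) / 9 = 86.8367
Moving ranges: 0.16, 0.14, 0.04, 0.01, 0.05, 0.31, 0.40, 0.32; M̄R̄ = 1.4300 / 8 = 0.1787
UCL = X̄ + 3·M̄R̄/d₂ = 86.8367 + 3 × 0.1787 / 1.128 = 87.3121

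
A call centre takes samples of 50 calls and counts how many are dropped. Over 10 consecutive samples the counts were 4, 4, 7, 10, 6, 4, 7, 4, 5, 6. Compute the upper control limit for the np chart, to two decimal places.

p̄ = Σdᵢ / (k·n) = 57 / (10 × 50) = 0.11400
UCL = np̄ + 3·√(np̄(1−p̄)) = 5.7000 + 3 × √(5.7000×0.88600) = 5.7000 + 3 × 2.2473 = 12.4418

12.44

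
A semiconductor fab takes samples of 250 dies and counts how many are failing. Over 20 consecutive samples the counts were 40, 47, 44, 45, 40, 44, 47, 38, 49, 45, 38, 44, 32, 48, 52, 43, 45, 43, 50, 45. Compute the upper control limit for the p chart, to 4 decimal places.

0.2480

p̄ = Σdᵢ / (k·n) = 879 / (20 × 250) = 0.17580
UCL = p̄ + 3·√(p̄(1−p̄)/n) = 0.17580 + 3 × √(0.17580×0.82420/250) = 0.17580 + 3 × 0.02407 = 0.24802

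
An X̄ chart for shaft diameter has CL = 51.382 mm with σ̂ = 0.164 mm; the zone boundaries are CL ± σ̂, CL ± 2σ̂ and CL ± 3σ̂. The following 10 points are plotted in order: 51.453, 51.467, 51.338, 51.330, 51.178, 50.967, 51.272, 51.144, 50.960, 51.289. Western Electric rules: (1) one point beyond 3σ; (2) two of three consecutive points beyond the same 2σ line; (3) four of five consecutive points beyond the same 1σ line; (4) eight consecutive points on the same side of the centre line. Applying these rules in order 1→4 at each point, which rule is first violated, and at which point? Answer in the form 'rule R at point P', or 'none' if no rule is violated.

Zone of each point (C = within 1σ̂, B = 1σ̂–2σ̂, A = 2σ̂–3σ̂, * = beyond 3σ̂; sign = side of CL): 1:+C, 2:+C, 3:-C, 4:-C, 5:-B, 6:-A, 7:-C, 8:-B, 9:-A, 10:-C
Rule 3 (four of five consecutive points beyond the same 1σ limit) is satisfied at point 9.

rule 3 at point 9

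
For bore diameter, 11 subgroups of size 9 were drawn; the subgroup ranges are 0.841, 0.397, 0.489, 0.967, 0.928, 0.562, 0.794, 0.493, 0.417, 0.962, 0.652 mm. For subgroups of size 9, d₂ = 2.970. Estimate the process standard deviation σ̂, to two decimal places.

R̄ = (0.841 + 0.397 + 0.489 + 0.967 + 0.928 + 0.562 + 0.794 + 0.493 + 0.417 + 0.962 + 0.652) / 11 = 0.6820
σ̂ = R̄ / d₂ = 0.6820 / 2.970 = 0.2296

0.23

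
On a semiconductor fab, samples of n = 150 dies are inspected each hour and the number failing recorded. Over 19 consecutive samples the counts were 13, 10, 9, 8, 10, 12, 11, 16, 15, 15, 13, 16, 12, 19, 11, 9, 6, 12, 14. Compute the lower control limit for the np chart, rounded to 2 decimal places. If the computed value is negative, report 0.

2.13

p̄ = Σdᵢ / (k·n) = 231 / (19 × 150) = 0.08105
LCL = np̄ − 3·√(np̄(1−p̄)) = 12.1579 − 3 × 3.3425 = 2.1303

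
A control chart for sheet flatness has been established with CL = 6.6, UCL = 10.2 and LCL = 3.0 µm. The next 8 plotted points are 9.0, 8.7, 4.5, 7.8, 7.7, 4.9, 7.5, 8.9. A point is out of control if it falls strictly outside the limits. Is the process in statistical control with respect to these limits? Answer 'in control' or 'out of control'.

All 8 points lie within [3.0, 10.2].

in control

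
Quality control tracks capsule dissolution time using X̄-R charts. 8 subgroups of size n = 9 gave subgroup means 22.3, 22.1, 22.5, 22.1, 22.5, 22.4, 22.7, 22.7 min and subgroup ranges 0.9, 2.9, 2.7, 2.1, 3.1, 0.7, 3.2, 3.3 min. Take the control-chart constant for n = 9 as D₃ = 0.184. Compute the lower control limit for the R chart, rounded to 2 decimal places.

0.43

R̄ = (0.9 + 2.9 + 2.7 + 2.1 + 3.1 + 0.7 + 3.2 + 3.3) / 8 = 18.9000 / 8 = 2.3625
LCL_R = D₃·R̄ = 0.184 × 2.3625 = 0.4347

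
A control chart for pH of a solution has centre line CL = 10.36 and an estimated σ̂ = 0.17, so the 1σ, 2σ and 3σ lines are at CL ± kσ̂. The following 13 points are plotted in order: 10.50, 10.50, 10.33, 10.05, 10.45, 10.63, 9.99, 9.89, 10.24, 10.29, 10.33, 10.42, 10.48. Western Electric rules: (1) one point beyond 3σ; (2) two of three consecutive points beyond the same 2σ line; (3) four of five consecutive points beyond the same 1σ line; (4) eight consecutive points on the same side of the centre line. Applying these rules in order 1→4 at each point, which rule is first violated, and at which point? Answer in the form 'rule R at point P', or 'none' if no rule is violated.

rule 2 at point 8

Zone of each point (C = within 1σ̂, B = 1σ̂–2σ̂, A = 2σ̂–3σ̂, * = beyond 3σ̂; sign = side of CL): 1:+C, 2:+C, 3:-C, 4:-B, 5:+C, 6:+B, 7:-A, 8:-A, 9:-C, 10:-C, 11:-C, 12:+C, 13:+C
Rule 2 (two of three consecutive points beyond the same 2σ limit) is satisfied at point 8.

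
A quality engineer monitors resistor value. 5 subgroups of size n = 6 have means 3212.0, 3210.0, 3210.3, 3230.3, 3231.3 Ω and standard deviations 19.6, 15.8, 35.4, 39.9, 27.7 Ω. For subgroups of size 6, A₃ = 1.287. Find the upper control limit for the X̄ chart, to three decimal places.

X̄̄ = (3212.0 + 3210.0 + 3210.3 + 3230.3 + 3231.3) / 5 = 3218.7800
s̄ = (19.6 + 15.8 + 35.4 + 39.9 + 27.7) / 5 = 27.6800
UCL = X̄̄ + A₃·s̄ = 3218.7800 + 1.287 × 27.6800 = 3254.4042

3254.404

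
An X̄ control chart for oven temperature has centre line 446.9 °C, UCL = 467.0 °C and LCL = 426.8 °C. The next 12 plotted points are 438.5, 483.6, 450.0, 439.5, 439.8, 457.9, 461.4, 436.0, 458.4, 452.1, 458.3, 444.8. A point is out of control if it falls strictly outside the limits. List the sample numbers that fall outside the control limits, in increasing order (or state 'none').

2

Compare each point to [426.8, 467.0]: sample 2 = 483.6 > UCL.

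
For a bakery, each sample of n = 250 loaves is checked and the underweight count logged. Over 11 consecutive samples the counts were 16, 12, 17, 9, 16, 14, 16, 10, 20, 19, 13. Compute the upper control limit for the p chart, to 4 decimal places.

p̄ = Σdᵢ / (k·n) = 162 / (11 × 250) = 0.05891
UCL = p̄ + 3·√(p̄(1−p̄)/n) = 0.05891 + 3 × √(0.05891×0.94109/250) = 0.05891 + 3 × 0.01489 = 0.10358

0.1036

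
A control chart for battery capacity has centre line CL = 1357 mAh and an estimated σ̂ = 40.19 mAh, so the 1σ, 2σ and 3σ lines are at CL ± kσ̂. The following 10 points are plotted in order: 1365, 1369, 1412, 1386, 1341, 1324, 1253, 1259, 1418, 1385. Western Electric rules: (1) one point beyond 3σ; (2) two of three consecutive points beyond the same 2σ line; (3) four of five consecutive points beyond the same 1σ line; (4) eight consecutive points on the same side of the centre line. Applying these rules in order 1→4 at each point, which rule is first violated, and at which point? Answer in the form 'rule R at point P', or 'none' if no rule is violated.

Zone of each point (C = within 1σ̂, B = 1σ̂–2σ̂, A = 2σ̂–3σ̂, * = beyond 3σ̂; sign = side of CL): 1:+C, 2:+C, 3:+B, 4:+C, 5:-C, 6:-C, 7:-A, 8:-A, 9:+B, 10:+C
Rule 2 (two of three consecutive points beyond the same 2σ limit) is satisfied at point 8.

rule 2 at point 8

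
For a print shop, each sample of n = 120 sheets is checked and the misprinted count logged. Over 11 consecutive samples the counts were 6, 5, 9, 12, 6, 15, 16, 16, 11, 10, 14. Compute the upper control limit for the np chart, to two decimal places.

p̄ = Σdᵢ / (k·n) = 120 / (11 × 120) = 0.09091
UCL = np̄ + 3·√(np̄(1−p̄)) = 10.9091 + 3 × √(10.9091×0.90909) = 10.9091 + 3 × 3.1492 = 20.3566

20.36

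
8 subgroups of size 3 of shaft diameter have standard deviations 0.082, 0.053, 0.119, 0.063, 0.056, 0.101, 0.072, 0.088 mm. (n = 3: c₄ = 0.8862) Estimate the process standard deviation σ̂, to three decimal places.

0.089

s̄ = (0.082 + 0.053 + 0.119 + 0.063 + 0.056 + 0.101 + 0.072 + 0.088) / 8 = 0.0793
σ̂ = s̄ / c₄ = 0.0793 / 0.8862 = 0.0894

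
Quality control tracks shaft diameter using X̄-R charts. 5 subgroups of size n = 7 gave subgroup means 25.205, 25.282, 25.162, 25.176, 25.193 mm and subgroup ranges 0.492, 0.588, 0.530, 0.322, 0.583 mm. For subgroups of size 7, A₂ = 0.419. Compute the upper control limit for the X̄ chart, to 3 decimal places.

25.414

X̄̄ = (25.205 + 25.282 + 25.162 + 25.176 + 25.193) / 5 = 126.0180 / 5 = 25.2036
R̄ = (0.492 + 0.588 + 0.530 + 0.322 + 0.583) / 5 = 2.5150 / 5 = 0.5030
UCL = X̄̄ + A₂·R̄ = 25.2036 + 0.419 × 0.5030 = 25.4144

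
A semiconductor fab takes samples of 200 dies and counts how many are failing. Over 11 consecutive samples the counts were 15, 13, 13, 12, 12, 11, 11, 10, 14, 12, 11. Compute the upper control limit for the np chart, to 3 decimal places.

p̄ = Σdᵢ / (k·n) = 134 / (11 × 200) = 0.06091
UCL = np̄ + 3·√(np̄(1−p̄)) = 12.1818 + 3 × √(12.1818×0.93909) = 12.1818 + 3 × 3.3823 = 22.3287

22.329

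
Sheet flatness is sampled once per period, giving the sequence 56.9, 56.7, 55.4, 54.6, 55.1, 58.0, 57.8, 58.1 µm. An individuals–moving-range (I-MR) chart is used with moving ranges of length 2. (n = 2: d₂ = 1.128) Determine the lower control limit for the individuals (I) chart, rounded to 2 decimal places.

54.22

X̄ = (56.9 + 56.7 + 55.4 + 54.6 + 55.1 + 58.0 + 57.8 + 58.1) / 8 = 56.5750
Moving ranges: 0.2, 1.3, 0.8, 0.5, 2.9, 0.2, 0.3; M̄R̄ = 6.2000 / 7 = 0.8857
LCL = X̄ − 3·M̄R̄/d₂ = 56.5750 − 3 × 0.8857 / 1.128 = 54.2194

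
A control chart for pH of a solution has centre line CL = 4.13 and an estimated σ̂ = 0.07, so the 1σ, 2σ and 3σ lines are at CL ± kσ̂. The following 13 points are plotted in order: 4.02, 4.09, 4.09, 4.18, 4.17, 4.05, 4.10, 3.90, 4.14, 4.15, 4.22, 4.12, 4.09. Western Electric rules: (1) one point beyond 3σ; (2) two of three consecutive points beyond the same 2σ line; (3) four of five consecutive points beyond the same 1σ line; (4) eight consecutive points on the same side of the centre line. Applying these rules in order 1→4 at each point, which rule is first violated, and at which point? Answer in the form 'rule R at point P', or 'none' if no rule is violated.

rule 1 at point 8

Zone of each point (C = within 1σ̂, B = 1σ̂–2σ̂, A = 2σ̂–3σ̂, * = beyond 3σ̂; sign = side of CL): 1:-B, 2:-C, 3:-C, 4:+C, 5:+C, 6:-B, 7:-C, 8:-*, 9:+C, 10:+C, 11:+B, 12:-C, 13:-C
Rule 1 (one point beyond the 3σ limits) is satisfied at point 8.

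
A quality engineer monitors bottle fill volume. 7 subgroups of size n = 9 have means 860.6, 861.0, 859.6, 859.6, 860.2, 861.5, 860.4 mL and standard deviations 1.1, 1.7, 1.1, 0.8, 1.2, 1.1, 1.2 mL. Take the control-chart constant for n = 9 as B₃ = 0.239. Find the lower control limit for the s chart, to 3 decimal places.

0.280

s̄ = (1.1 + 1.7 + 1.1 + 0.8 + 1.2 + 1.1 + 1.2) / 7 = 1.1714
LCL_s = B₃·s̄ = 0.239 × 1.1714 = 0.2800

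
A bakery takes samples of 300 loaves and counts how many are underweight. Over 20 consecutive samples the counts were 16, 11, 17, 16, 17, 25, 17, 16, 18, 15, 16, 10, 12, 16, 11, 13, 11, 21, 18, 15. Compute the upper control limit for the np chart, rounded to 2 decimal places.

27.07

p̄ = Σdᵢ / (k·n) = 311 / (20 × 300) = 0.05183
UCL = np̄ + 3·√(np̄(1−p̄)) = 15.5500 + 3 × √(15.5500×0.94817) = 15.5500 + 3 × 3.8398 = 27.0694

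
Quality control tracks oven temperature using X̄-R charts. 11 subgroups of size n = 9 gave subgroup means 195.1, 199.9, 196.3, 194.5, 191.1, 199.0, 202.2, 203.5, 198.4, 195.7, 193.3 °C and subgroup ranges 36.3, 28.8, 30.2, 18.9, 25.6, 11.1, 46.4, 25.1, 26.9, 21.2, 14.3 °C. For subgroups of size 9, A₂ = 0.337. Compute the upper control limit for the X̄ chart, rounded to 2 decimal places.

X̄̄ = (195.1 + 199.9 + 196.3 + 194.5 + 191.1 + 199.0 + 202.2 + 203.5 + 198.4 + 195.7 + 193.3) / 11 = 2169.0000 / 11 = 197.1818
R̄ = (36.3 + 28.8 + 30.2 + 18.9 + 25.6 + 11.1 + 46.4 + 25.1 + 26.9 + 21.2 + 14.3) / 11 = 284.8000 / 11 = 25.8909
UCL = X̄̄ + A₂·R̄ = 197.1818 + 0.337 × 25.8909 = 205.9071

205.91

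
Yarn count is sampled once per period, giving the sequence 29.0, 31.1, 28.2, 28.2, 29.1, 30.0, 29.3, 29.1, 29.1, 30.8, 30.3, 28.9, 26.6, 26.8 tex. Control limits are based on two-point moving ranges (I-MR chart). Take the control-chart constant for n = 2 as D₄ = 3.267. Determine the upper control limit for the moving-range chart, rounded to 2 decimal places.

3.47

Moving ranges: 2.1, 2.9, 0.0, 0.9, 0.9, 0.7, 0.2, 0.0, 1.7, 0.5, 1.4, 2.3, 0.2; M̄R̄ = 13.8000 / 13 = 1.0615
UCL_MR = D₄·M̄R̄ = 3.267 × 1.0615 = 3.4680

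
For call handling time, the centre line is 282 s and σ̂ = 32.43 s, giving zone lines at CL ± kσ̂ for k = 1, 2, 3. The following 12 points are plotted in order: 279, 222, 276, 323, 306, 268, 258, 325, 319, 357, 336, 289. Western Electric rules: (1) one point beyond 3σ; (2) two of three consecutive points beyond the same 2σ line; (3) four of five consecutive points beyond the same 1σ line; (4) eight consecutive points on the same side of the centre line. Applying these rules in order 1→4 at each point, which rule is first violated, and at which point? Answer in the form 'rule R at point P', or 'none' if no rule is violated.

rule 3 at point 11

Zone of each point (C = within 1σ̂, B = 1σ̂–2σ̂, A = 2σ̂–3σ̂, * = beyond 3σ̂; sign = side of CL): 1:-C, 2:-B, 3:-C, 4:+B, 5:+C, 6:-C, 7:-C, 8:+B, 9:+B, 10:+A, 11:+B, 12:+C
Rule 3 (four of five consecutive points beyond the same 1σ limit) is satisfied at point 11.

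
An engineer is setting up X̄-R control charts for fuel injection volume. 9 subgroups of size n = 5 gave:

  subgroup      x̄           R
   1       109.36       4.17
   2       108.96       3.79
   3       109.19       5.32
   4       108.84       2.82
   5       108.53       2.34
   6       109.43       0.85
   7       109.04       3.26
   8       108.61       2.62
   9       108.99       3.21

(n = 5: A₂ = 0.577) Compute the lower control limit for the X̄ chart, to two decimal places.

107.17

X̄̄ = (109.36 + 108.96 + 109.19 + 108.84 + 108.53 + 109.43 + 109.04 + 108.61 + 108.99) / 9 = 980.9500 / 9 = 108.9944
R̄ = (4.17 + 3.79 + 5.32 + 2.82 + 2.34 + 0.85 + 3.26 + 2.62 + 3.21) / 9 = 28.3800 / 9 = 3.1533
LCL = X̄̄ − A₂·R̄ = 108.9944 − 0.577 × 3.1533 = 107.1750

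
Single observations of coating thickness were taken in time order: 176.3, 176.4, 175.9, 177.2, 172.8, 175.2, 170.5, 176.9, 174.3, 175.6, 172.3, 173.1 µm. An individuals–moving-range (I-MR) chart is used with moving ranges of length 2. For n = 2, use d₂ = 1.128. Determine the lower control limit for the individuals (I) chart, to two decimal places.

X̄ = (176.3 + 176.4 + 175.9 + 177.2 + 172.8 + 175.2 + 170.5 + 176.9 + 174.3 + 175.6 + 172.3 + 173.1) / 12 = 174.7083
Moving ranges: 0.1, 0.5, 1.3, 4.4, 2.4, 4.7, 6.4, 2.6, 1.3, 3.3, 0.8; M̄R̄ = 27.8000 / 11 = 2.5273
LCL = X̄ − 3·M̄R̄/d₂ = 174.7083 − 3 × 2.5273 / 1.128 = 167.9869

167.99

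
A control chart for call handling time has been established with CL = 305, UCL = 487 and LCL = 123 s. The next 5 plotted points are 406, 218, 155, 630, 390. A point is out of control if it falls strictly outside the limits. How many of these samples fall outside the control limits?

Compare each point to [123, 487]: sample 4 = 630 > UCL.

1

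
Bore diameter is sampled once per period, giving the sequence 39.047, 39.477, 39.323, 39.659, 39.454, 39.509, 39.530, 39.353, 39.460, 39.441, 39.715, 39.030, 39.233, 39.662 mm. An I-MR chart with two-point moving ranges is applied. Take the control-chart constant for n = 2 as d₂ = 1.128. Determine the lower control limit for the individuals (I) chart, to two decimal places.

38.79

X̄ = (39.047 + 39.477 + 39.323 + 39.659 + 39.454 + 39.509 + 39.530 + 39.353 + 39.460 + 39.441 + 39.715 + 39.030 + 39.233 + 39.662) / 14 = 39.4209
Moving ranges: 0.430, 0.154, 0.336, 0.205, 0.055, 0.021, 0.177, 0.107, 0.019, 0.274, 0.685, 0.203, 0.429; M̄R̄ = 3.0950 / 13 = 0.2381
LCL = X̄ − 3·M̄R̄/d₂ = 39.4209 − 3 × 0.2381 / 1.128 = 38.7877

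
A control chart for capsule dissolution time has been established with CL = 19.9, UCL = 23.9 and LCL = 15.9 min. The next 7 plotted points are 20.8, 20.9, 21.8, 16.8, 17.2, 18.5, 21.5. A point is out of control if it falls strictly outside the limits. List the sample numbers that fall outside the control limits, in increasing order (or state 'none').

All 7 points lie within [15.9, 23.9].

none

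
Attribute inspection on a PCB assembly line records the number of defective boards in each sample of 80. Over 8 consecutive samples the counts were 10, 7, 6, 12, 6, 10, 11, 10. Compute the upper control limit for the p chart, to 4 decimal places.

p̄ = Σdᵢ / (k·n) = 72 / (8 × 80) = 0.11250
UCL = p̄ + 3·√(p̄(1−p̄)/n) = 0.11250 + 3 × √(0.11250×0.88750/80) = 0.11250 + 3 × 0.03533 = 0.21848

0.2185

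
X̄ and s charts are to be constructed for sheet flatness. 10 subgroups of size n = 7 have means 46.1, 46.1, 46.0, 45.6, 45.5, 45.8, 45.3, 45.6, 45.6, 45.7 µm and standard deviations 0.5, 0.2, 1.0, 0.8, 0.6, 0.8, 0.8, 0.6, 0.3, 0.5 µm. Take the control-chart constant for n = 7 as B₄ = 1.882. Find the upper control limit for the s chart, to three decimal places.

s̄ = (0.5 + 0.2 + 1.0 + 0.8 + 0.6 + 0.8 + 0.8 + 0.6 + 0.3 + 0.5) / 10 = 0.6100
UCL_s = B₄·s̄ = 1.882 × 0.6100 = 1.1480

1.148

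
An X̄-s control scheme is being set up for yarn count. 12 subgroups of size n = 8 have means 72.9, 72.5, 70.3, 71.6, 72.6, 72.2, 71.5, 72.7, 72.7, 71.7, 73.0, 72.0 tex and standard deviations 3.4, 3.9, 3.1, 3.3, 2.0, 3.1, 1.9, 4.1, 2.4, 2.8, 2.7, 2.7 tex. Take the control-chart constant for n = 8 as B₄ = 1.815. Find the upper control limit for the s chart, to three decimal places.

5.354

s̄ = (3.4 + 3.9 + 3.1 + 3.3 + 2.0 + 3.1 + 1.9 + 4.1 + 2.4 + 2.8 + 2.7 + 2.7) / 12 = 2.9500
UCL_s = B₄·s̄ = 1.815 × 2.9500 = 5.3542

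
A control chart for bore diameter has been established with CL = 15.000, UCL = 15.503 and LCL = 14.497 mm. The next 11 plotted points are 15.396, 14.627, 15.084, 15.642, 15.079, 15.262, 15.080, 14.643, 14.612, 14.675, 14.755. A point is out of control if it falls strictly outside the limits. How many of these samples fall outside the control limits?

Compare each point to [14.497, 15.503]: sample 4 = 15.642 > UCL.

1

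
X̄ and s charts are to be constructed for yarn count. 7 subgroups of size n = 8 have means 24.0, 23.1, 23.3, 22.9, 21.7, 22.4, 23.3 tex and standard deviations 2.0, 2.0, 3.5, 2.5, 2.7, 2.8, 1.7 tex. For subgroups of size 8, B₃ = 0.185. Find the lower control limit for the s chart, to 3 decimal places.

0.455

s̄ = (2.0 + 2.0 + 3.5 + 2.5 + 2.7 + 2.8 + 1.7) / 7 = 2.4571
LCL_s = B₃·s̄ = 0.185 × 2.4571 = 0.4546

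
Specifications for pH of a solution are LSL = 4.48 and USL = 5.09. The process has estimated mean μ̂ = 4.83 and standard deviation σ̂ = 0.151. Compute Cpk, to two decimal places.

Cpu = (USL − μ̂) / (3σ̂) = (5.09 − 4.83) / (3 × 0.151) = 0.5740; Cpl = (μ̂ − LSL) / (3σ̂) = (4.83 − 4.48) / (3 × 0.151) = 0.7726; Cpk = min(Cpu, Cpl) = 0.5740

0.57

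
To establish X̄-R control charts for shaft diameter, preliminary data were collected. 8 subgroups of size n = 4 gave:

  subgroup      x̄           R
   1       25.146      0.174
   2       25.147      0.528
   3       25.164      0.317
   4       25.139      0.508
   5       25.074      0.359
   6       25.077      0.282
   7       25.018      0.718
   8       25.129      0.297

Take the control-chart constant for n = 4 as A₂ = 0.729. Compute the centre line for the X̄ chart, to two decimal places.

25.11

X̄̄ = (25.146 + 25.147 + 25.164 + 25.139 + 25.074 + 25.077 + 25.018 + 25.129) / 8 = 200.8940 / 8 = 25.1118
CL = X̄̄ = 25.1118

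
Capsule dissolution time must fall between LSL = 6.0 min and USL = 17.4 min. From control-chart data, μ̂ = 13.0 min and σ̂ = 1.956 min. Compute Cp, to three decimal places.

Cp = (USL − LSL) / (6σ̂) = (17.4 − 6.0) / (6 × 1.956) = 11.4000 / 11.7360 = 0.9714

0.971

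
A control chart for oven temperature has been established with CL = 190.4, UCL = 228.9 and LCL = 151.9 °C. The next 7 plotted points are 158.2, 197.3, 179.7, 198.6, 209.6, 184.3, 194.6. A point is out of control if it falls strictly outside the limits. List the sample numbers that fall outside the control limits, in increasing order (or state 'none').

none

All 7 points lie within [151.9, 228.9].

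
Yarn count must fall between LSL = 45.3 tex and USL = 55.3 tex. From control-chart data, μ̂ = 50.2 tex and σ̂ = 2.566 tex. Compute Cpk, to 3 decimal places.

0.637

Cpu = (USL − μ̂) / (3σ̂) = (55.3 − 50.2) / (3 × 2.566) = 0.6625; Cpl = (μ̂ − LSL) / (3σ̂) = (50.2 − 45.3) / (3 × 2.566) = 0.6365; Cpk = min(Cpu, Cpl) = 0.6365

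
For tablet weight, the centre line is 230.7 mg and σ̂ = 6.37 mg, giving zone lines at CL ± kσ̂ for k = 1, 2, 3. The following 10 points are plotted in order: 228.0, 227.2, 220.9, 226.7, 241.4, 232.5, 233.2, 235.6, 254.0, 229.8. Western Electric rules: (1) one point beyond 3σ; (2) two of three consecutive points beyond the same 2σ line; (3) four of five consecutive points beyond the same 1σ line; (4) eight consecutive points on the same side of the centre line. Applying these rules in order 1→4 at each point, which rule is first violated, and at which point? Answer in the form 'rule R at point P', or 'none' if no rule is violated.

Zone of each point (C = within 1σ̂, B = 1σ̂–2σ̂, A = 2σ̂–3σ̂, * = beyond 3σ̂; sign = side of CL): 1:-C, 2:-C, 3:-B, 4:-C, 5:+B, 6:+C, 7:+C, 8:+C, 9:+*, 10:-C
Rule 1 (one point beyond the 3σ limits) is satisfied at point 9.

rule 1 at point 9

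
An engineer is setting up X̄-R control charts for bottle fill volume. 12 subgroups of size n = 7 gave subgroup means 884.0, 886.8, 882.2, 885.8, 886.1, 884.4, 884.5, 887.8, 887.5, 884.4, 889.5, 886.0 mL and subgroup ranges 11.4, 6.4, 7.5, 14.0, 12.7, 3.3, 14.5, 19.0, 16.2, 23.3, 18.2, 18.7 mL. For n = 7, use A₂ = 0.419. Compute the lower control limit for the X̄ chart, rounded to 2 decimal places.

X̄̄ = (884.0 + 886.8 + 882.2 + 885.8 + 886.1 + 884.4 + 884.5 + 887.8 + 887.5 + 884.4 + 889.5 + 886.0) / 12 = 10629.0000 / 12 = 885.7500
R̄ = (11.4 + 6.4 + 7.5 + 14.0 + 12.7 + 3.3 + 14.5 + 19.0 + 16.2 + 23.3 + 18.2 + 18.7) / 12 = 165.2000 / 12 = 13.7667
LCL = X̄̄ − A₂·R̄ = 885.7500 − 0.419 × 13.7667 = 879.9818

879.98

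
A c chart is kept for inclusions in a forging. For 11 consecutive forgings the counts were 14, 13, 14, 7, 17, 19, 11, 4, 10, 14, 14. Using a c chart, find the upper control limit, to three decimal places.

c̄ = (14 + 13 + 14 + 7 + 17 + 19 + 11 + 4 + 10 + 14 + 14) / 11 = 137 / 11 = 12.4545
UCL = c̄ + 3√c̄ = 12.4545 + 3 × √12.4545 = 12.4545 + 3 × 3.5291 = 23.0418

23.042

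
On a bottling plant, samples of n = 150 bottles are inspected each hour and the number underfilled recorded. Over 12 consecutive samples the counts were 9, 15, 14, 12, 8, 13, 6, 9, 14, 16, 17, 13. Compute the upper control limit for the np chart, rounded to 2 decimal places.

p̄ = Σdᵢ / (k·n) = 146 / (12 × 150) = 0.08111
UCL = np̄ + 3·√(np̄(1−p̄)) = 12.1667 + 3 × √(12.1667×0.91889) = 12.1667 + 3 × 3.3436 = 22.1975

22.20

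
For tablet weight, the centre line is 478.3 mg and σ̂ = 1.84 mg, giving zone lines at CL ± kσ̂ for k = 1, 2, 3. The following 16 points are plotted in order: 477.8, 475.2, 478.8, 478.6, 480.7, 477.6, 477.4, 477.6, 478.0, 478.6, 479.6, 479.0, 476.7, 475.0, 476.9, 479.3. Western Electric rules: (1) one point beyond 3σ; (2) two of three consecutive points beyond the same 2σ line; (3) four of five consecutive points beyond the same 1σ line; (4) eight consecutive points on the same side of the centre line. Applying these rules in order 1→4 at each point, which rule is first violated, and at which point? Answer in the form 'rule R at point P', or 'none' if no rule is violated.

Zone of each point (C = within 1σ̂, B = 1σ̂–2σ̂, A = 2σ̂–3σ̂, * = beyond 3σ̂; sign = side of CL): 1:-C, 2:-B, 3:+C, 4:+C, 5:+B, 6:-C, 7:-C, 8:-C, 9:-C, 10:+C, 11:+C, 12:+C, 13:-C, 14:-B, 15:-C, 16:+C
No rule fires across all 16 points.

none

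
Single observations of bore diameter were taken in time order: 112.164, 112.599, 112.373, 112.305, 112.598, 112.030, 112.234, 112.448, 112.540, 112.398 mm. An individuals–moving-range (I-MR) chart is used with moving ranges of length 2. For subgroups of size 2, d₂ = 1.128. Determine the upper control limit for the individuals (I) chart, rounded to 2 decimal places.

113.03

X̄ = (112.164 + 112.599 + 112.373 + 112.305 + 112.598 + 112.030 + 112.234 + 112.448 + 112.540 + 112.398) / 10 = 112.3689
Moving ranges: 0.435, 0.226, 0.068, 0.293, 0.568, 0.204, 0.214, 0.092, 0.142; M̄R̄ = 2.2420 / 9 = 0.2491
UCL = X̄ + 3·M̄R̄/d₂ = 112.3689 + 3 × 0.2491 / 1.128 = 113.0314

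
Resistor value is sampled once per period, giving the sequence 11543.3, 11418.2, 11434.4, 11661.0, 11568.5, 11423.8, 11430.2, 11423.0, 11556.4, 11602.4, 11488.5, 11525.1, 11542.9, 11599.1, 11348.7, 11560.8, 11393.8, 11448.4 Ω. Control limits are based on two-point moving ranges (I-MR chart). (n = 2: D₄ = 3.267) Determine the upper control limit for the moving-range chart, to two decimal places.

327.99

Moving ranges: 125.1, 16.2, 226.6, 92.5, 144.7, 6.4, 7.2, 133.4, 46.0, 113.9, 36.6, 17.8, 56.2, 250.4, 212.1, 167.0, 54.6; M̄R̄ = 1706.7000 / 17 = 100.3941
UCL_MR = D₄·M̄R̄ = 3.267 × 100.3941 = 327.9876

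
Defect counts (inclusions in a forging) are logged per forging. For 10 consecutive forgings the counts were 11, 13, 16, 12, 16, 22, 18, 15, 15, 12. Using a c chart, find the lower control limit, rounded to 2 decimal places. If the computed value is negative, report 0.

3.38

c̄ = (11 + 13 + 16 + 12 + 16 + 22 + 18 + 15 + 15 + 12) / 10 = 150 / 10 = 15.0000
LCL = c̄ − 3√c̄ = 15.0000 − 3 × 3.8730 = 3.3810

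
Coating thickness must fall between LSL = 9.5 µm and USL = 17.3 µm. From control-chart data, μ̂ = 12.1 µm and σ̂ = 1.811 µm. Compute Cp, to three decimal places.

Cp = (USL − LSL) / (6σ̂) = (17.3 − 9.5) / (6 × 1.811) = 7.8000 / 10.8660 = 0.7178

0.718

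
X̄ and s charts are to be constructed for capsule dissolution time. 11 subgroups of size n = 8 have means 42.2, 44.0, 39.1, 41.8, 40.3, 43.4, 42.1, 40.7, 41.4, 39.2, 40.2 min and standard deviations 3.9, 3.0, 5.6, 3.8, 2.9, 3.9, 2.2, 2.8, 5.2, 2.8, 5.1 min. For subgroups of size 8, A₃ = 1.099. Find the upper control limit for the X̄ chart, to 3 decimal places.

X̄̄ = (42.2 + 44.0 + 39.1 + 41.8 + 40.3 + 43.4 + 42.1 + 40.7 + 41.4 + 39.2 + 40.2) / 11 = 41.3091
s̄ = (3.9 + 3.0 + 5.6 + 3.8 + 2.9 + 3.9 + 2.2 + 2.8 + 5.2 + 2.8 + 5.1) / 11 = 3.7455
UCL = X̄̄ + A₃·s̄ = 41.3091 + 1.099 × 3.7455 = 45.4253

45.425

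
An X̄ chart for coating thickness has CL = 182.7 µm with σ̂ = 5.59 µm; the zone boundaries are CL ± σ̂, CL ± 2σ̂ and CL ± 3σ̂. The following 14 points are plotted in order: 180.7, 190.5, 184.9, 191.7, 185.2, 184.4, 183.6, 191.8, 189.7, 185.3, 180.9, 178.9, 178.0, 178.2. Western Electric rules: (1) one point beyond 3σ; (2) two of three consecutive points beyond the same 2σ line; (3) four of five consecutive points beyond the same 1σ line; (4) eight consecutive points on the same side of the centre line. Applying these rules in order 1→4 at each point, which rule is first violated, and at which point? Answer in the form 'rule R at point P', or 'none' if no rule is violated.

rule 4 at point 9

Zone of each point (C = within 1σ̂, B = 1σ̂–2σ̂, A = 2σ̂–3σ̂, * = beyond 3σ̂; sign = side of CL): 1:-C, 2:+B, 3:+C, 4:+B, 5:+C, 6:+C, 7:+C, 8:+B, 9:+B, 10:+C, 11:-C, 12:-C, 13:-C, 14:-C
Rule 4 (eight consecutive points on the same side of the centre line) is satisfied at point 9.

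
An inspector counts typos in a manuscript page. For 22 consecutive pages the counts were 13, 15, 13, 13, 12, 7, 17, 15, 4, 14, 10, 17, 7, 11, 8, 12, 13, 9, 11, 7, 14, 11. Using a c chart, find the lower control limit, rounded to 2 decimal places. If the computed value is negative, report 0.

c̄ = (13 + 15 + 13 + 13 + 12 + 7 + 17 + 15 + 4 + 14 + 10 + 17 + 7 + 11 + 8 + 12 + 13 + 9 + 11 + 7 + 14 + 11) / 22 = 253 / 22 = 11.5000
LCL = c̄ − 3√c̄ = 11.5000 − 3 × 3.3912 = 1.3265

1.33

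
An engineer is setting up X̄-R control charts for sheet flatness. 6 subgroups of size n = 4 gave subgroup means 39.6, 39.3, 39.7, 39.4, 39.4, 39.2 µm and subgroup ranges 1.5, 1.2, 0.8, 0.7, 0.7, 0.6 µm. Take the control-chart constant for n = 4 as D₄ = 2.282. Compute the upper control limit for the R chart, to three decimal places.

2.092

R̄ = (1.5 + 1.2 + 0.8 + 0.7 + 0.7 + 0.6) / 6 = 5.5000 / 6 = 0.9167
UCL_R = D₄·R̄ = 2.282 × 0.9167 = 2.0918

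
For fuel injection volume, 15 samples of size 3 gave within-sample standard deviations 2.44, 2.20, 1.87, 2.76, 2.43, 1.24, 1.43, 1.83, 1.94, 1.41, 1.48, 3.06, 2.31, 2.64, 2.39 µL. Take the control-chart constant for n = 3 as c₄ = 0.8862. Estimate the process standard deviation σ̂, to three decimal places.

2.364

s̄ = (2.44 + 2.20 + 1.87 + 2.76 + 2.43 + 1.24 + 1.43 + 1.83 + 1.94 + 1.41 + 1.48 + 3.06 + 2.31 + 2.64 + 2.39) / 15 = 2.0953
σ̂ = s̄ / c₄ = 2.0953 / 0.8862 = 2.3644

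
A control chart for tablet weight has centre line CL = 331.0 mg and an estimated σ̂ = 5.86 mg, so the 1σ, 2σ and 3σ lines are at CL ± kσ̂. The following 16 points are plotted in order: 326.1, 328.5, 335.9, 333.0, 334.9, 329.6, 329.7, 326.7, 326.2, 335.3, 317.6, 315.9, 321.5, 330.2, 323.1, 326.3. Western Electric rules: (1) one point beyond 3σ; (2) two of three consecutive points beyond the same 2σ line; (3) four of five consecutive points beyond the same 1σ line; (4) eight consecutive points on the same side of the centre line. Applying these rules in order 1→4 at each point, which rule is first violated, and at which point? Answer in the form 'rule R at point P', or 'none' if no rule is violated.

rule 2 at point 12

Zone of each point (C = within 1σ̂, B = 1σ̂–2σ̂, A = 2σ̂–3σ̂, * = beyond 3σ̂; sign = side of CL): 1:-C, 2:-C, 3:+C, 4:+C, 5:+C, 6:-C, 7:-C, 8:-C, 9:-C, 10:+C, 11:-A, 12:-A, 13:-B, 14:-C, 15:-B, 16:-C
Rule 2 (two of three consecutive points beyond the same 2σ limit) is satisfied at point 12.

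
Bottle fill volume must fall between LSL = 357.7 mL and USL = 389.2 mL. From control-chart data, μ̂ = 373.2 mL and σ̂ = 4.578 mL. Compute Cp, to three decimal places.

1.147

Cp = (USL − LSL) / (6σ̂) = (389.2 − 357.7) / (6 × 4.578) = 31.5000 / 27.4680 = 1.1468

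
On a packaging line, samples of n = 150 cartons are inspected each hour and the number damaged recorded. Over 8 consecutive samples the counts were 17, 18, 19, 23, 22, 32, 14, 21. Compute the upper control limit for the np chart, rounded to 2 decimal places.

33.44

p̄ = Σdᵢ / (k·n) = 166 / (8 × 150) = 0.13833
UCL = np̄ + 3·√(np̄(1−p̄)) = 20.7500 + 3 × √(20.7500×0.86167) = 20.7500 + 3 × 4.2284 = 33.4353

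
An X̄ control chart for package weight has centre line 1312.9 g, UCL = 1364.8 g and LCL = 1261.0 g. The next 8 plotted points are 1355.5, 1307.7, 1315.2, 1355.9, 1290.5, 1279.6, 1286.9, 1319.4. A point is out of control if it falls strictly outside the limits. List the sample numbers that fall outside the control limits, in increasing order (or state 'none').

All 8 points lie within [1261.0, 1364.8].

none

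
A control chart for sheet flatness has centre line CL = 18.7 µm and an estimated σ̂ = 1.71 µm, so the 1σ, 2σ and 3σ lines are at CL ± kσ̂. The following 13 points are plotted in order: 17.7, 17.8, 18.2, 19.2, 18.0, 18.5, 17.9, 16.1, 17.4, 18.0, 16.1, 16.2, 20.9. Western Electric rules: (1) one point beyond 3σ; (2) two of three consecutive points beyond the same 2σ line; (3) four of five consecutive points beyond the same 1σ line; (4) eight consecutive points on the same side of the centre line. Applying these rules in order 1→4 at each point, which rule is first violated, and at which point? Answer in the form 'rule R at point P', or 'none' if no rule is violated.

rule 4 at point 12

Zone of each point (C = within 1σ̂, B = 1σ̂–2σ̂, A = 2σ̂–3σ̂, * = beyond 3σ̂; sign = side of CL): 1:-C, 2:-C, 3:-C, 4:+C, 5:-C, 6:-C, 7:-C, 8:-B, 9:-C, 10:-C, 11:-B, 12:-B, 13:+B
Rule 4 (eight consecutive points on the same side of the centre line) is satisfied at point 12.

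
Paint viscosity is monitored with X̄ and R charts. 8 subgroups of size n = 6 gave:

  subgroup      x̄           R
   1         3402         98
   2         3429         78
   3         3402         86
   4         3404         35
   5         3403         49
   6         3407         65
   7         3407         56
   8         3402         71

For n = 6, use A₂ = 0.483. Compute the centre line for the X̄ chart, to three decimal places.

X̄̄ = (3402 + 3429 + 3402 + 3404 + 3403 + 3407 + 3407 + 3402) / 8 = 27256.0000 / 8 = 3407.0000
CL = X̄̄ = 3407.0000

3407.000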